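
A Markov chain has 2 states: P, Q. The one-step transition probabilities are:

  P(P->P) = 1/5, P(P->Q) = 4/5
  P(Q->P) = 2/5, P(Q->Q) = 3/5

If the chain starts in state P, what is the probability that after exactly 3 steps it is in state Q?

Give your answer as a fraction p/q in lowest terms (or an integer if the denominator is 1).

Computing P^3 by repeated multiplication:
P^1 =
  P: [1/5, 4/5]
  Q: [2/5, 3/5]
P^2 =
  P: [9/25, 16/25]
  Q: [8/25, 17/25]
P^3 =
  P: [41/125, 84/125]
  Q: [42/125, 83/125]

(P^3)[P -> Q] = 84/125

Answer: 84/125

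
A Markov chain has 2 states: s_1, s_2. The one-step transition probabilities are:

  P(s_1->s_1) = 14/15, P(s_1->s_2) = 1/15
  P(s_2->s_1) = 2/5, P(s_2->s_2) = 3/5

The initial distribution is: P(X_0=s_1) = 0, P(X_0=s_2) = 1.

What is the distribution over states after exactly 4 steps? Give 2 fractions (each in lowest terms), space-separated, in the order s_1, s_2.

Answer: 13294/16875 3581/16875

Derivation:
Propagating the distribution step by step (d_{t+1} = d_t * P):
d_0 = (s_1=0, s_2=1)
  d_1[s_1] = 0*14/15 + 1*2/5 = 2/5
  d_1[s_2] = 0*1/15 + 1*3/5 = 3/5
d_1 = (s_1=2/5, s_2=3/5)
  d_2[s_1] = 2/5*14/15 + 3/5*2/5 = 46/75
  d_2[s_2] = 2/5*1/15 + 3/5*3/5 = 29/75
d_2 = (s_1=46/75, s_2=29/75)
  d_3[s_1] = 46/75*14/15 + 29/75*2/5 = 818/1125
  d_3[s_2] = 46/75*1/15 + 29/75*3/5 = 307/1125
d_3 = (s_1=818/1125, s_2=307/1125)
  d_4[s_1] = 818/1125*14/15 + 307/1125*2/5 = 13294/16875
  d_4[s_2] = 818/1125*1/15 + 307/1125*3/5 = 3581/16875
d_4 = (s_1=13294/16875, s_2=3581/16875)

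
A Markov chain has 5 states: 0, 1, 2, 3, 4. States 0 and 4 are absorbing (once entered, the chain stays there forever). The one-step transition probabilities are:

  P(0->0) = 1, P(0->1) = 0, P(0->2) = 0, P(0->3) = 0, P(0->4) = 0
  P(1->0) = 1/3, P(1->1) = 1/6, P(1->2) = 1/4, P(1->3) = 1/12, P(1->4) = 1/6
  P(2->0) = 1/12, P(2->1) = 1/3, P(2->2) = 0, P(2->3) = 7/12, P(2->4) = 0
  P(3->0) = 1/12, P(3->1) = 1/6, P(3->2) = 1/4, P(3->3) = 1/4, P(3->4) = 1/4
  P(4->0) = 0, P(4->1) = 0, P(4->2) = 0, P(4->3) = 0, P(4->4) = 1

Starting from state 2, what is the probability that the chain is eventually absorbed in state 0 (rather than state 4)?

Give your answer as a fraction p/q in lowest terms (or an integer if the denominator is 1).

Answer: 181/342

Derivation:
Let a_i = P(absorbed in 0 | start in state i).
Boundary conditions: a_0 = 1, a_4 = 0.
For each transient state i, a_i = sum_j P(i->j) * a_j:
  a_1 = 1/3*a_0 + 1/6*a_1 + 1/4*a_2 + 1/12*a_3 + 1/6*a_4
  a_2 = 1/12*a_0 + 1/3*a_1 + 0*a_2 + 7/12*a_3 + 0*a_4
  a_3 = 1/12*a_0 + 1/6*a_1 + 1/4*a_2 + 1/4*a_3 + 1/4*a_4

Substituting a_0 = 1 and a_4 = 0, rearrange to (I - Q) a = r where r[i] = P(i -> 0):
  [5/6, -1/4, -1/12] . (a_1, a_2, a_3) = 1/3
  [-1/3, 1, -7/12] . (a_1, a_2, a_3) = 1/12
  [-1/6, -1/4, 3/4] . (a_1, a_2, a_3) = 1/12

Solving yields:
  a_1 = 137/228
  a_2 = 181/342
  a_3 = 8/19

Starting state is 2, so the absorption probability is a_2 = 181/342.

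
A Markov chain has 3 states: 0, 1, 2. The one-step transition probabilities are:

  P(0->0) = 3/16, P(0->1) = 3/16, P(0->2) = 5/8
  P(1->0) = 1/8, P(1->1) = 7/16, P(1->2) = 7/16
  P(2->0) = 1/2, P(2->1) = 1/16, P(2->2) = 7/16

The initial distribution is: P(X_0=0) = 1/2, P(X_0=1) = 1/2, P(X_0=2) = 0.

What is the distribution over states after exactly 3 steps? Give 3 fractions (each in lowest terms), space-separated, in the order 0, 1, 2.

Propagating the distribution step by step (d_{t+1} = d_t * P):
d_0 = (0=1/2, 1=1/2, 2=0)
  d_1[0] = 1/2*3/16 + 1/2*1/8 + 0*1/2 = 5/32
  d_1[1] = 1/2*3/16 + 1/2*7/16 + 0*1/16 = 5/16
  d_1[2] = 1/2*5/8 + 1/2*7/16 + 0*7/16 = 17/32
d_1 = (0=5/32, 1=5/16, 2=17/32)
  d_2[0] = 5/32*3/16 + 5/16*1/8 + 17/32*1/2 = 171/512
  d_2[1] = 5/32*3/16 + 5/16*7/16 + 17/32*1/16 = 51/256
  d_2[2] = 5/32*5/8 + 5/16*7/16 + 17/32*7/16 = 239/512
d_2 = (0=171/512, 1=51/256, 2=239/512)
  d_3[0] = 171/512*3/16 + 51/256*1/8 + 239/512*1/2 = 2629/8192
  d_3[1] = 171/512*3/16 + 51/256*7/16 + 239/512*1/16 = 733/4096
  d_3[2] = 171/512*5/8 + 51/256*7/16 + 239/512*7/16 = 4097/8192
d_3 = (0=2629/8192, 1=733/4096, 2=4097/8192)

Answer: 2629/8192 733/4096 4097/8192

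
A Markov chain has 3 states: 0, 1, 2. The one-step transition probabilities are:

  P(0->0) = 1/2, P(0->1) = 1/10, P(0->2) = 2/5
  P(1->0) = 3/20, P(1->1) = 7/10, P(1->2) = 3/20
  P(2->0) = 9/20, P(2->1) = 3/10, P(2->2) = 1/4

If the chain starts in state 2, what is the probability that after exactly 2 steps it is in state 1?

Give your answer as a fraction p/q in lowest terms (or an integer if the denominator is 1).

Answer: 33/100

Derivation:
Computing P^2 by repeated multiplication:
P^1 =
  0: [1/2, 1/10, 2/5]
  1: [3/20, 7/10, 3/20]
  2: [9/20, 3/10, 1/4]
P^2 =
  0: [89/200, 6/25, 63/200]
  1: [99/400, 11/20, 81/400]
  2: [153/400, 33/100, 23/80]

(P^2)[2 -> 1] = 33/100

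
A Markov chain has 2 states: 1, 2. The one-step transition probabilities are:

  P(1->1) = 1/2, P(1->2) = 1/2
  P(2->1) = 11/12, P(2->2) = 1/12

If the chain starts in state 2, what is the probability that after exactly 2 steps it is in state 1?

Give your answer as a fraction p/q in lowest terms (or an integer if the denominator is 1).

Answer: 77/144

Derivation:
Computing P^2 by repeated multiplication:
P^1 =
  1: [1/2, 1/2]
  2: [11/12, 1/12]
P^2 =
  1: [17/24, 7/24]
  2: [77/144, 67/144]

(P^2)[2 -> 1] = 77/144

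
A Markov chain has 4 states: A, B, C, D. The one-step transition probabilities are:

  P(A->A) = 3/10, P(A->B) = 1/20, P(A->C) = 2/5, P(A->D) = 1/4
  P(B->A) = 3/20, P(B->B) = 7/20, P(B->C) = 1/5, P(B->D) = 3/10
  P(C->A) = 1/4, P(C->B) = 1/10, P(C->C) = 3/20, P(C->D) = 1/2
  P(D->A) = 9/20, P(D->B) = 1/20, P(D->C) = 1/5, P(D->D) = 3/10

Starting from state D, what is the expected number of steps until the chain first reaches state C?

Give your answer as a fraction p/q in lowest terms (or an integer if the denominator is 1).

Answer: 805/221

Derivation:
Let h_i = expected steps to first reach C from state i.
Boundary: h_C = 0.
First-step equations for the other states:
  h_A = 1 + 3/10*h_A + 1/20*h_B + 2/5*h_C + 1/4*h_D
  h_B = 1 + 3/20*h_A + 7/20*h_B + 1/5*h_C + 3/10*h_D
  h_D = 1 + 9/20*h_A + 1/20*h_B + 1/5*h_C + 3/10*h_D

Substituting h_C = 0 and rearranging gives the linear system (I - Q) h = 1:
  [7/10, -1/20, -1/4] . (h_A, h_B, h_D) = 1
  [-3/20, 13/20, -3/10] . (h_A, h_B, h_D) = 1
  [-9/20, -1/20, 7/10] . (h_A, h_B, h_D) = 1

Solving yields:
  h_A = 665/221
  h_B = 865/221
  h_D = 805/221

Starting state is D, so the expected hitting time is h_D = 805/221.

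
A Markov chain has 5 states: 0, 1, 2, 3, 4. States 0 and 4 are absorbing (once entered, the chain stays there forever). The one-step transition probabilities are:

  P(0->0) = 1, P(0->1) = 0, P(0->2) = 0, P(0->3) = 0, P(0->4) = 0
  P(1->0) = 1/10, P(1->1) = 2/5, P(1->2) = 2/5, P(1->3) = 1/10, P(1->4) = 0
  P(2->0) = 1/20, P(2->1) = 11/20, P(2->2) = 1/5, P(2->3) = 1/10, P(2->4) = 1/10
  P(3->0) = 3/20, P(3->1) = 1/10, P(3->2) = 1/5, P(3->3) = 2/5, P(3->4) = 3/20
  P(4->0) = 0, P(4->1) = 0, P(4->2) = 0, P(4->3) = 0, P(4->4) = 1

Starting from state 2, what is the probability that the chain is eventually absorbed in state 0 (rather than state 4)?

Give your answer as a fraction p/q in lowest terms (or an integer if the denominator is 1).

Answer: 25/44

Derivation:
Let a_i = P(absorbed in 0 | start in state i).
Boundary conditions: a_0 = 1, a_4 = 0.
For each transient state i, a_i = sum_j P(i->j) * a_j:
  a_1 = 1/10*a_0 + 2/5*a_1 + 2/5*a_2 + 1/10*a_3 + 0*a_4
  a_2 = 1/20*a_0 + 11/20*a_1 + 1/5*a_2 + 1/10*a_3 + 1/10*a_4
  a_3 = 3/20*a_0 + 1/10*a_1 + 1/5*a_2 + 2/5*a_3 + 3/20*a_4

Substituting a_0 = 1 and a_4 = 0, rearrange to (I - Q) a = r where r[i] = P(i -> 0):
  [3/5, -2/5, -1/10] . (a_1, a_2, a_3) = 1/10
  [-11/20, 4/5, -1/10] . (a_1, a_2, a_3) = 1/20
  [-1/10, -1/5, 3/5] . (a_1, a_2, a_3) = 3/20

Solving yields:
  a_1 = 7/11
  a_2 = 25/44
  a_3 = 6/11

Starting state is 2, so the absorption probability is a_2 = 25/44.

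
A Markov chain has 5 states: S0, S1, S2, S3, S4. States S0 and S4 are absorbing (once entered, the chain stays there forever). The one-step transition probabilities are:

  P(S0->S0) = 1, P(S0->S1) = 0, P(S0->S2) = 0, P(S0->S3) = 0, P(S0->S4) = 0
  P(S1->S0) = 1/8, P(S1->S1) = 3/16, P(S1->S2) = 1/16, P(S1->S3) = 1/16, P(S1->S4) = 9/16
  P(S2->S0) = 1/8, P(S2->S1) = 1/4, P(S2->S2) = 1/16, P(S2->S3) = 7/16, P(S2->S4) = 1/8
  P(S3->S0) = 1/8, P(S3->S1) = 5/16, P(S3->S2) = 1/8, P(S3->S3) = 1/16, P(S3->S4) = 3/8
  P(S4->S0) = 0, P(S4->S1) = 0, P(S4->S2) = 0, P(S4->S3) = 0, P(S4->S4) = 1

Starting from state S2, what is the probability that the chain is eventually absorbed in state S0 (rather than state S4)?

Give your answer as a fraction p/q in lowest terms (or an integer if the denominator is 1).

Answer: 8/27

Derivation:
Let a_i = P(absorbed in S0 | start in state i).
Boundary conditions: a_S0 = 1, a_S4 = 0.
For each transient state i, a_i = sum_j P(i->j) * a_j:
  a_S1 = 1/8*a_S0 + 3/16*a_S1 + 1/16*a_S2 + 1/16*a_S3 + 9/16*a_S4
  a_S2 = 1/8*a_S0 + 1/4*a_S1 + 1/16*a_S2 + 7/16*a_S3 + 1/8*a_S4
  a_S3 = 1/8*a_S0 + 5/16*a_S1 + 1/8*a_S2 + 1/16*a_S3 + 3/8*a_S4

Substituting a_S0 = 1 and a_S4 = 0, rearrange to (I - Q) a = r where r[i] = P(i -> S0):
  [13/16, -1/16, -1/16] . (a_S1, a_S2, a_S3) = 1/8
  [-1/4, 15/16, -7/16] . (a_S1, a_S2, a_S3) = 1/8
  [-5/16, -1/8, 15/16] . (a_S1, a_S2, a_S3) = 1/8

Solving yields:
  a_S1 = 100/513
  a_S2 = 8/27
  a_S3 = 122/513

Starting state is S2, so the absorption probability is a_S2 = 8/27.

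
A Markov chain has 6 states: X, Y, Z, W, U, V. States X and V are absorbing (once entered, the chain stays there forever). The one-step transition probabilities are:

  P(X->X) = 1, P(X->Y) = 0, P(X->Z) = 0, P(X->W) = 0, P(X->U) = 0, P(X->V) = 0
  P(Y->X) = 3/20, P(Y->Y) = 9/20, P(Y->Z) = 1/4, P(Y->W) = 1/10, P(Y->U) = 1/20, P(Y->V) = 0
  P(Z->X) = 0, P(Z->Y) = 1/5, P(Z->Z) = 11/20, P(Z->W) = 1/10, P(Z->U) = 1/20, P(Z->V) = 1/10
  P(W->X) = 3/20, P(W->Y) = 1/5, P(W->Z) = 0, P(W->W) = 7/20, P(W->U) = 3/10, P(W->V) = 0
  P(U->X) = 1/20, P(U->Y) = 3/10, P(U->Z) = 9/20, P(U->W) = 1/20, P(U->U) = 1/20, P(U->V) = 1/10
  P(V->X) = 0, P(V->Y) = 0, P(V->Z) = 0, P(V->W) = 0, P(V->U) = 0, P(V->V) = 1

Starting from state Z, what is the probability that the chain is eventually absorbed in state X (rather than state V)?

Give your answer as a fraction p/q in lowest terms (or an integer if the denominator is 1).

Answer: 297/569

Derivation:
Let a_i = P(absorbed in X | start in state i).
Boundary conditions: a_X = 1, a_V = 0.
For each transient state i, a_i = sum_j P(i->j) * a_j:
  a_Y = 3/20*a_X + 9/20*a_Y + 1/4*a_Z + 1/10*a_W + 1/20*a_U + 0*a_V
  a_Z = 0*a_X + 1/5*a_Y + 11/20*a_Z + 1/10*a_W + 1/20*a_U + 1/10*a_V
  a_W = 3/20*a_X + 1/5*a_Y + 0*a_Z + 7/20*a_W + 3/10*a_U + 0*a_V
  a_U = 1/20*a_X + 3/10*a_Y + 9/20*a_Z + 1/20*a_W + 1/20*a_U + 1/10*a_V

Substituting a_X = 1 and a_V = 0, rearrange to (I - Q) a = r where r[i] = P(i -> X):
  [11/20, -1/4, -1/10, -1/20] . (a_Y, a_Z, a_W, a_U) = 3/20
  [-1/5, 9/20, -1/10, -1/20] . (a_Y, a_Z, a_W, a_U) = 0
  [-1/5, 0, 13/20, -3/10] . (a_Y, a_Z, a_W, a_U) = 3/20
  [-3/10, -9/20, -1/20, 19/20] . (a_Y, a_Z, a_W, a_U) = 1/20

Solving yields:
  a_Y = 391/569
  a_Z = 297/569
  a_W = 397/569
  a_U = 315/569

Starting state is Z, so the absorption probability is a_Z = 297/569.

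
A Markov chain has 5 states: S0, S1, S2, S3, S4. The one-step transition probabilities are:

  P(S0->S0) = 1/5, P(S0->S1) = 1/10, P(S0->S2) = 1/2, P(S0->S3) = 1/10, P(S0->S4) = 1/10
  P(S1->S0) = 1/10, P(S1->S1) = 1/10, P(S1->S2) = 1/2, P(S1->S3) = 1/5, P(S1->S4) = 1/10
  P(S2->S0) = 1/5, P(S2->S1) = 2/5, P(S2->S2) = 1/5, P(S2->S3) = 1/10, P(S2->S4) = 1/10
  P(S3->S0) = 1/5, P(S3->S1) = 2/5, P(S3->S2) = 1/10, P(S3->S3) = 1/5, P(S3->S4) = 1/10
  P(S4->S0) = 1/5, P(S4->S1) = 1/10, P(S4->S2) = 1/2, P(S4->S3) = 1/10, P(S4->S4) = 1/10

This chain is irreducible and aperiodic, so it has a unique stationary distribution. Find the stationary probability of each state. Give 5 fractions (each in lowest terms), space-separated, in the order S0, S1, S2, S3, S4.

The stationary distribution satisfies pi = pi * P, i.e.:
  pi_S0 = 1/5*pi_S0 + 1/10*pi_S1 + 1/5*pi_S2 + 1/5*pi_S3 + 1/5*pi_S4
  pi_S1 = 1/10*pi_S0 + 1/10*pi_S1 + 2/5*pi_S2 + 2/5*pi_S3 + 1/10*pi_S4
  pi_S2 = 1/2*pi_S0 + 1/2*pi_S1 + 1/5*pi_S2 + 1/10*pi_S3 + 1/2*pi_S4
  pi_S3 = 1/10*pi_S0 + 1/5*pi_S1 + 1/10*pi_S2 + 1/5*pi_S3 + 1/10*pi_S4
  pi_S4 = 1/10*pi_S0 + 1/10*pi_S1 + 1/10*pi_S2 + 1/10*pi_S3 + 1/10*pi_S4
with normalization: pi_S0 + pi_S1 + pi_S2 + pi_S3 + pi_S4 = 1.

Using the first 4 balance equations plus normalization, the linear system A*pi = b is:
  [-4/5, 1/10, 1/5, 1/5, 1/5] . pi = 0
  [1/10, -9/10, 2/5, 2/5, 1/10] . pi = 0
  [1/2, 1/2, -4/5, 1/10, 1/2] . pi = 0
  [1/10, 1/5, 1/10, -4/5, 1/10] . pi = 0
  [1, 1, 1, 1, 1] . pi = 1

Solving yields:
  pi_S0 = 223/1270
  pi_S1 = 31/127
  pi_S2 = 391/1143
  pi_S3 = 158/1143
  pi_S4 = 1/10

Verification (pi * P):
  223/1270*1/5 + 31/127*1/10 + 391/1143*1/5 + 158/1143*1/5 + 1/10*1/5 = 223/1270 = pi_S0  (ok)
  223/1270*1/10 + 31/127*1/10 + 391/1143*2/5 + 158/1143*2/5 + 1/10*1/10 = 31/127 = pi_S1  (ok)
  223/1270*1/2 + 31/127*1/2 + 391/1143*1/5 + 158/1143*1/10 + 1/10*1/2 = 391/1143 = pi_S2  (ok)
  223/1270*1/10 + 31/127*1/5 + 391/1143*1/10 + 158/1143*1/5 + 1/10*1/10 = 158/1143 = pi_S3  (ok)
  223/1270*1/10 + 31/127*1/10 + 391/1143*1/10 + 158/1143*1/10 + 1/10*1/10 = 1/10 = pi_S4  (ok)

Answer: 223/1270 31/127 391/1143 158/1143 1/10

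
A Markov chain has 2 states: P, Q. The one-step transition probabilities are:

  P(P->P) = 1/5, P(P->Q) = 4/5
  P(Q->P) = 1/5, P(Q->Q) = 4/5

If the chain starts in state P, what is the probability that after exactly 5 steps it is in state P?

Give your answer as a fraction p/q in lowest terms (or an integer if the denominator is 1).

Computing P^5 by repeated multiplication:
P^1 =
  P: [1/5, 4/5]
  Q: [1/5, 4/5]
P^2 =
  P: [1/5, 4/5]
  Q: [1/5, 4/5]
P^3 =
  P: [1/5, 4/5]
  Q: [1/5, 4/5]
P^4 =
  P: [1/5, 4/5]
  Q: [1/5, 4/5]
P^5 =
  P: [1/5, 4/5]
  Q: [1/5, 4/5]

(P^5)[P -> P] = 1/5

Answer: 1/5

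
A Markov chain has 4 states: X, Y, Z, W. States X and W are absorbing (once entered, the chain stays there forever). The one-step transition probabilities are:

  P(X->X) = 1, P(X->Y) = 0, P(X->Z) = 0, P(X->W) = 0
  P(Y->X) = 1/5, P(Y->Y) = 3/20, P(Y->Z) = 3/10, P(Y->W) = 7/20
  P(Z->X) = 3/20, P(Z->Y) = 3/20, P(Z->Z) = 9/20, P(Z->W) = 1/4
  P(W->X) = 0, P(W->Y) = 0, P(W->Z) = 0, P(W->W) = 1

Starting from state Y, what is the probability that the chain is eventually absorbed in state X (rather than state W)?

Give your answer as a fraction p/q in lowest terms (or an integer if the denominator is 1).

Let a_i = P(absorbed in X | start in state i).
Boundary conditions: a_X = 1, a_W = 0.
For each transient state i, a_i = sum_j P(i->j) * a_j:
  a_Y = 1/5*a_X + 3/20*a_Y + 3/10*a_Z + 7/20*a_W
  a_Z = 3/20*a_X + 3/20*a_Y + 9/20*a_Z + 1/4*a_W

Substituting a_X = 1 and a_W = 0, rearrange to (I - Q) a = r where r[i] = P(i -> X):
  [17/20, -3/10] . (a_Y, a_Z) = 1/5
  [-3/20, 11/20] . (a_Y, a_Z) = 3/20

Solving yields:
  a_Y = 62/169
  a_Z = 63/169

Starting state is Y, so the absorption probability is a_Y = 62/169.

Answer: 62/169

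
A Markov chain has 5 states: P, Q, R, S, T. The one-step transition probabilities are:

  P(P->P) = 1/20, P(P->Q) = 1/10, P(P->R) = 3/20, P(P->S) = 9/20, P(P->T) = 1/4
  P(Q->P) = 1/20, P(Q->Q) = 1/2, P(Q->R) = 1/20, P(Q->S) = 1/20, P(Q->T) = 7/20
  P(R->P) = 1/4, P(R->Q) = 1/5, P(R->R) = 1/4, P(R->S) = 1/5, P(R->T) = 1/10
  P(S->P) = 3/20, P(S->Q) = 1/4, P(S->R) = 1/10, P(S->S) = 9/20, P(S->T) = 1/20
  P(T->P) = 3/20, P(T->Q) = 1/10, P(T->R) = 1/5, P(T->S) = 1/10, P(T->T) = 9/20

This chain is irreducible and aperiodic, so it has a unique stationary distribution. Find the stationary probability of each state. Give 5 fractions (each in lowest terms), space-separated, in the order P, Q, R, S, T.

Answer: 9003/71000 17497/71000 1003/7100 1996/8875 9251/35500

Derivation:
The stationary distribution satisfies pi = pi * P, i.e.:
  pi_P = 1/20*pi_P + 1/20*pi_Q + 1/4*pi_R + 3/20*pi_S + 3/20*pi_T
  pi_Q = 1/10*pi_P + 1/2*pi_Q + 1/5*pi_R + 1/4*pi_S + 1/10*pi_T
  pi_R = 3/20*pi_P + 1/20*pi_Q + 1/4*pi_R + 1/10*pi_S + 1/5*pi_T
  pi_S = 9/20*pi_P + 1/20*pi_Q + 1/5*pi_R + 9/20*pi_S + 1/10*pi_T
  pi_T = 1/4*pi_P + 7/20*pi_Q + 1/10*pi_R + 1/20*pi_S + 9/20*pi_T
with normalization: pi_P + pi_Q + pi_R + pi_S + pi_T = 1.

Using the first 4 balance equations plus normalization, the linear system A*pi = b is:
  [-19/20, 1/20, 1/4, 3/20, 3/20] . pi = 0
  [1/10, -1/2, 1/5, 1/4, 1/10] . pi = 0
  [3/20, 1/20, -3/4, 1/10, 1/5] . pi = 0
  [9/20, 1/20, 1/5, -11/20, 1/10] . pi = 0
  [1, 1, 1, 1, 1] . pi = 1

Solving yields:
  pi_P = 9003/71000
  pi_Q = 17497/71000
  pi_R = 1003/7100
  pi_S = 1996/8875
  pi_T = 9251/35500

Verification (pi * P):
  9003/71000*1/20 + 17497/71000*1/20 + 1003/7100*1/4 + 1996/8875*3/20 + 9251/35500*3/20 = 9003/71000 = pi_P  (ok)
  9003/71000*1/10 + 17497/71000*1/2 + 1003/7100*1/5 + 1996/8875*1/4 + 9251/35500*1/10 = 17497/71000 = pi_Q  (ok)
  9003/71000*3/20 + 17497/71000*1/20 + 1003/7100*1/4 + 1996/8875*1/10 + 9251/35500*1/5 = 1003/7100 = pi_R  (ok)
  9003/71000*9/20 + 17497/71000*1/20 + 1003/7100*1/5 + 1996/8875*9/20 + 9251/35500*1/10 = 1996/8875 = pi_S  (ok)
  9003/71000*1/4 + 17497/71000*7/20 + 1003/7100*1/10 + 1996/8875*1/20 + 9251/35500*9/20 = 9251/35500 = pi_T  (ok)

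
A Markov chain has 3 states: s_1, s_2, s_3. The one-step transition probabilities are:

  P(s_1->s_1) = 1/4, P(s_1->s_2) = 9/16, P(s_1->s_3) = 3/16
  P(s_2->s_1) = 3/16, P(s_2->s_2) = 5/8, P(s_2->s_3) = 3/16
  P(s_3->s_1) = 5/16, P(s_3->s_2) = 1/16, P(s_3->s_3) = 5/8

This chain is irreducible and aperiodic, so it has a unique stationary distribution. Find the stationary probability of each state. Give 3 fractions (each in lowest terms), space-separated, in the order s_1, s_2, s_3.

The stationary distribution satisfies pi = pi * P, i.e.:
  pi_s_1 = 1/4*pi_s_1 + 3/16*pi_s_2 + 5/16*pi_s_3
  pi_s_2 = 9/16*pi_s_1 + 5/8*pi_s_2 + 1/16*pi_s_3
  pi_s_3 = 3/16*pi_s_1 + 3/16*pi_s_2 + 5/8*pi_s_3
with normalization: pi_s_1 + pi_s_2 + pi_s_3 = 1.

Using the first 2 balance equations plus normalization, the linear system A*pi = b is:
  [-3/4, 3/16, 5/16] . pi = 0
  [9/16, -3/8, 1/16] . pi = 0
  [1, 1, 1] . pi = 1

Solving yields:
  pi_s_1 = 11/45
  pi_s_2 = 19/45
  pi_s_3 = 1/3

Verification (pi * P):
  11/45*1/4 + 19/45*3/16 + 1/3*5/16 = 11/45 = pi_s_1  (ok)
  11/45*9/16 + 19/45*5/8 + 1/3*1/16 = 19/45 = pi_s_2  (ok)
  11/45*3/16 + 19/45*3/16 + 1/3*5/8 = 1/3 = pi_s_3  (ok)

Answer: 11/45 19/45 1/3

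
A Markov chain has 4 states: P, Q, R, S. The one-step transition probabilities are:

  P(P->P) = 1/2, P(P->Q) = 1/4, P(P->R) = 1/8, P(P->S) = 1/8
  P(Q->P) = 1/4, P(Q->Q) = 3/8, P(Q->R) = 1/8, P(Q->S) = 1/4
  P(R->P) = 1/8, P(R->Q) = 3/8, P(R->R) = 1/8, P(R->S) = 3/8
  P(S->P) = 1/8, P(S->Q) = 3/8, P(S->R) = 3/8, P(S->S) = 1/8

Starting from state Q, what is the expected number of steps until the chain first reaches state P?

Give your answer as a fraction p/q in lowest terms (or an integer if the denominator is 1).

Let h_i = expected steps to first reach P from state i.
Boundary: h_P = 0.
First-step equations for the other states:
  h_Q = 1 + 1/4*h_P + 3/8*h_Q + 1/8*h_R + 1/4*h_S
  h_R = 1 + 1/8*h_P + 3/8*h_Q + 1/8*h_R + 3/8*h_S
  h_S = 1 + 1/8*h_P + 3/8*h_Q + 3/8*h_R + 1/8*h_S

Substituting h_P = 0 and rearranging gives the linear system (I - Q) h = 1:
  [5/8, -1/8, -1/4] . (h_Q, h_R, h_S) = 1
  [-3/8, 7/8, -3/8] . (h_Q, h_R, h_S) = 1
  [-3/8, -3/8, 7/8] . (h_Q, h_R, h_S) = 1

Solving yields:
  h_Q = 56/11
  h_R = 64/11
  h_S = 64/11

Starting state is Q, so the expected hitting time is h_Q = 56/11.

Answer: 56/11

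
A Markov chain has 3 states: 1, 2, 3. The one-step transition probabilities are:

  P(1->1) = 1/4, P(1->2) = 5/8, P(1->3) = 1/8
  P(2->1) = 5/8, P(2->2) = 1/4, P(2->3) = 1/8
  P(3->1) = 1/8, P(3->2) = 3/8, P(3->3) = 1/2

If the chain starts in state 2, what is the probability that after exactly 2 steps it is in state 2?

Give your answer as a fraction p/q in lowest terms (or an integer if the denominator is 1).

Answer: 1/2

Derivation:
Computing P^2 by repeated multiplication:
P^1 =
  1: [1/4, 5/8, 1/8]
  2: [5/8, 1/4, 1/8]
  3: [1/8, 3/8, 1/2]
P^2 =
  1: [15/32, 23/64, 11/64]
  2: [21/64, 1/2, 11/64]
  3: [21/64, 23/64, 5/16]

(P^2)[2 -> 2] = 1/2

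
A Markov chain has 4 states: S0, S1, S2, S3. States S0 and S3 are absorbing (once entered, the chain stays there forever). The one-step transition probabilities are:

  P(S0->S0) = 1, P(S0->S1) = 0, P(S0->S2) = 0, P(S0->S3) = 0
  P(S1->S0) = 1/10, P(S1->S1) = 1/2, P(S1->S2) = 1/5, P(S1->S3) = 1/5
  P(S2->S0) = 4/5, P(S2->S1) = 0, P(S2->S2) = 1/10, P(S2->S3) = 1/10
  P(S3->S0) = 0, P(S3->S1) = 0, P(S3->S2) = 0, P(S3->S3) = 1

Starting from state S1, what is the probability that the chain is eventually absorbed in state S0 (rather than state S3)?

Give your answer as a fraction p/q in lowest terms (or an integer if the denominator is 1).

Let a_i = P(absorbed in S0 | start in state i).
Boundary conditions: a_S0 = 1, a_S3 = 0.
For each transient state i, a_i = sum_j P(i->j) * a_j:
  a_S1 = 1/10*a_S0 + 1/2*a_S1 + 1/5*a_S2 + 1/5*a_S3
  a_S2 = 4/5*a_S0 + 0*a_S1 + 1/10*a_S2 + 1/10*a_S3

Substituting a_S0 = 1 and a_S3 = 0, rearrange to (I - Q) a = r where r[i] = P(i -> S0):
  [1/2, -1/5] . (a_S1, a_S2) = 1/10
  [0, 9/10] . (a_S1, a_S2) = 4/5

Solving yields:
  a_S1 = 5/9
  a_S2 = 8/9

Starting state is S1, so the absorption probability is a_S1 = 5/9.

Answer: 5/9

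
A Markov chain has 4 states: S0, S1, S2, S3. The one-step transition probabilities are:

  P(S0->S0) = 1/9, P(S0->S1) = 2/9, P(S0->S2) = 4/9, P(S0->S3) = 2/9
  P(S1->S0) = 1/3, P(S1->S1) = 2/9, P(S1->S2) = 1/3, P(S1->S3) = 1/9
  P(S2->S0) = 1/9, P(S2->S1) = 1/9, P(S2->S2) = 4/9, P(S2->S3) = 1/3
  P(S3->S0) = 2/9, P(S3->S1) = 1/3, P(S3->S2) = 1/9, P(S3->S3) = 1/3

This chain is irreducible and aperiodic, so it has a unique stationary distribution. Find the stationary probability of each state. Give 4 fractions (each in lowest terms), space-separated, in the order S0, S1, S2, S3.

Answer: 16/85 73/340 113/340 9/34

Derivation:
The stationary distribution satisfies pi = pi * P, i.e.:
  pi_S0 = 1/9*pi_S0 + 1/3*pi_S1 + 1/9*pi_S2 + 2/9*pi_S3
  pi_S1 = 2/9*pi_S0 + 2/9*pi_S1 + 1/9*pi_S2 + 1/3*pi_S3
  pi_S2 = 4/9*pi_S0 + 1/3*pi_S1 + 4/9*pi_S2 + 1/9*pi_S3
  pi_S3 = 2/9*pi_S0 + 1/9*pi_S1 + 1/3*pi_S2 + 1/3*pi_S3
with normalization: pi_S0 + pi_S1 + pi_S2 + pi_S3 = 1.

Using the first 3 balance equations plus normalization, the linear system A*pi = b is:
  [-8/9, 1/3, 1/9, 2/9] . pi = 0
  [2/9, -7/9, 1/9, 1/3] . pi = 0
  [4/9, 1/3, -5/9, 1/9] . pi = 0
  [1, 1, 1, 1] . pi = 1

Solving yields:
  pi_S0 = 16/85
  pi_S1 = 73/340
  pi_S2 = 113/340
  pi_S3 = 9/34

Verification (pi * P):
  16/85*1/9 + 73/340*1/3 + 113/340*1/9 + 9/34*2/9 = 16/85 = pi_S0  (ok)
  16/85*2/9 + 73/340*2/9 + 113/340*1/9 + 9/34*1/3 = 73/340 = pi_S1  (ok)
  16/85*4/9 + 73/340*1/3 + 113/340*4/9 + 9/34*1/9 = 113/340 = pi_S2  (ok)
  16/85*2/9 + 73/340*1/9 + 113/340*1/3 + 9/34*1/3 = 9/34 = pi_S3  (ok)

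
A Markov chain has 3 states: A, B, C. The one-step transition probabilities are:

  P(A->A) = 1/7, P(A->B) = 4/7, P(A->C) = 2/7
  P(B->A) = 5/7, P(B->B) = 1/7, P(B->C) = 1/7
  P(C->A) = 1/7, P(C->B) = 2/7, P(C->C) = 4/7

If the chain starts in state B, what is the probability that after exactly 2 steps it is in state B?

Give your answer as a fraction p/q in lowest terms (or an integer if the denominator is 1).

Answer: 23/49

Derivation:
Computing P^2 by repeated multiplication:
P^1 =
  A: [1/7, 4/7, 2/7]
  B: [5/7, 1/7, 1/7]
  C: [1/7, 2/7, 4/7]
P^2 =
  A: [23/49, 12/49, 2/7]
  B: [11/49, 23/49, 15/49]
  C: [15/49, 2/7, 20/49]

(P^2)[B -> B] = 23/49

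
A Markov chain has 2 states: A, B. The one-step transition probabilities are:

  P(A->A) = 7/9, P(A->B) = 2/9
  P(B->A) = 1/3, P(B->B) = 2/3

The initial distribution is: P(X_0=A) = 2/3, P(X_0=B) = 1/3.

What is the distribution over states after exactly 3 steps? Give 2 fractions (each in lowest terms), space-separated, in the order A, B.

Propagating the distribution step by step (d_{t+1} = d_t * P):
d_0 = (A=2/3, B=1/3)
  d_1[A] = 2/3*7/9 + 1/3*1/3 = 17/27
  d_1[B] = 2/3*2/9 + 1/3*2/3 = 10/27
d_1 = (A=17/27, B=10/27)
  d_2[A] = 17/27*7/9 + 10/27*1/3 = 149/243
  d_2[B] = 17/27*2/9 + 10/27*2/3 = 94/243
d_2 = (A=149/243, B=94/243)
  d_3[A] = 149/243*7/9 + 94/243*1/3 = 1325/2187
  d_3[B] = 149/243*2/9 + 94/243*2/3 = 862/2187
d_3 = (A=1325/2187, B=862/2187)

Answer: 1325/2187 862/2187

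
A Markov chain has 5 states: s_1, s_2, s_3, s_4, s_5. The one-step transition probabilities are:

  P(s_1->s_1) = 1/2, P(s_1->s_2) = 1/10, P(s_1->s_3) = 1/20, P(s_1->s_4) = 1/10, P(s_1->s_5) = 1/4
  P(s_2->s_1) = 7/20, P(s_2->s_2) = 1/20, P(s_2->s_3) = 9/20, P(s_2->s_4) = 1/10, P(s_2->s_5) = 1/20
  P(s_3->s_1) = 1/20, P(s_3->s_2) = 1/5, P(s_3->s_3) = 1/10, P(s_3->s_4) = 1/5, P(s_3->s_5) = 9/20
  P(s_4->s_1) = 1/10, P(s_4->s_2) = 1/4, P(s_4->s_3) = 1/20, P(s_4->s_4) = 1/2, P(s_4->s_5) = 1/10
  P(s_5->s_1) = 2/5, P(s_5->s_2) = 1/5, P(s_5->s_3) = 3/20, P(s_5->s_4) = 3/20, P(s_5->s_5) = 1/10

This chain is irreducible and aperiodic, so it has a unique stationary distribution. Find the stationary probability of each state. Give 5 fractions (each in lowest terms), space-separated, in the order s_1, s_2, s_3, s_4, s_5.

The stationary distribution satisfies pi = pi * P, i.e.:
  pi_s_1 = 1/2*pi_s_1 + 7/20*pi_s_2 + 1/20*pi_s_3 + 1/10*pi_s_4 + 2/5*pi_s_5
  pi_s_2 = 1/10*pi_s_1 + 1/20*pi_s_2 + 1/5*pi_s_3 + 1/4*pi_s_4 + 1/5*pi_s_5
  pi_s_3 = 1/20*pi_s_1 + 9/20*pi_s_2 + 1/10*pi_s_3 + 1/20*pi_s_4 + 3/20*pi_s_5
  pi_s_4 = 1/10*pi_s_1 + 1/10*pi_s_2 + 1/5*pi_s_3 + 1/2*pi_s_4 + 3/20*pi_s_5
  pi_s_5 = 1/4*pi_s_1 + 1/20*pi_s_2 + 9/20*pi_s_3 + 1/10*pi_s_4 + 1/10*pi_s_5
with normalization: pi_s_1 + pi_s_2 + pi_s_3 + pi_s_4 + pi_s_5 = 1.

Using the first 4 balance equations plus normalization, the linear system A*pi = b is:
  [-1/2, 7/20, 1/20, 1/10, 2/5] . pi = 0
  [1/10, -19/20, 1/5, 1/4, 1/5] . pi = 0
  [1/20, 9/20, -9/10, 1/20, 3/20] . pi = 0
  [1/10, 1/10, 1/5, -1/2, 3/20] . pi = 0
  [1, 1, 1, 1, 1] . pi = 1

Solving yields:
  pi_s_1 = 33106/105513
  pi_s_2 = 5471/35171
  pi_s_3 = 4849/35171
  pi_s_4 = 21659/105513
  pi_s_5 = 6596/35171

Verification (pi * P):
  33106/105513*1/2 + 5471/35171*7/20 + 4849/35171*1/20 + 21659/105513*1/10 + 6596/35171*2/5 = 33106/105513 = pi_s_1  (ok)
  33106/105513*1/10 + 5471/35171*1/20 + 4849/35171*1/5 + 21659/105513*1/4 + 6596/35171*1/5 = 5471/35171 = pi_s_2  (ok)
  33106/105513*1/20 + 5471/35171*9/20 + 4849/35171*1/10 + 21659/105513*1/20 + 6596/35171*3/20 = 4849/35171 = pi_s_3  (ok)
  33106/105513*1/10 + 5471/35171*1/10 + 4849/35171*1/5 + 21659/105513*1/2 + 6596/35171*3/20 = 21659/105513 = pi_s_4  (ok)
  33106/105513*1/4 + 5471/35171*1/20 + 4849/35171*9/20 + 21659/105513*1/10 + 6596/35171*1/10 = 6596/35171 = pi_s_5  (ok)

Answer: 33106/105513 5471/35171 4849/35171 21659/105513 6596/35171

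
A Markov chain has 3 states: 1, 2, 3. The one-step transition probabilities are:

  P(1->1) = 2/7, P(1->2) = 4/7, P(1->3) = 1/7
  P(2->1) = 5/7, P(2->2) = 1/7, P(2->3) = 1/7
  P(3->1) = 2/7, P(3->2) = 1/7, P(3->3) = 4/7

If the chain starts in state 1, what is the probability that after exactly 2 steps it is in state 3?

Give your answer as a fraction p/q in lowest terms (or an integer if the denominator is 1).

Answer: 10/49

Derivation:
Computing P^2 by repeated multiplication:
P^1 =
  1: [2/7, 4/7, 1/7]
  2: [5/7, 1/7, 1/7]
  3: [2/7, 1/7, 4/7]
P^2 =
  1: [26/49, 13/49, 10/49]
  2: [17/49, 22/49, 10/49]
  3: [17/49, 13/49, 19/49]

(P^2)[1 -> 3] = 10/49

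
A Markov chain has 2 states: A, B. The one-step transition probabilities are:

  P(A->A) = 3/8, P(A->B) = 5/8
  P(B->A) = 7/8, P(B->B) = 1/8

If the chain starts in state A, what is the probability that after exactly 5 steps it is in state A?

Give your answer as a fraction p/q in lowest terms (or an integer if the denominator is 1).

Answer: 73/128

Derivation:
Computing P^5 by repeated multiplication:
P^1 =
  A: [3/8, 5/8]
  B: [7/8, 1/8]
P^2 =
  A: [11/16, 5/16]
  B: [7/16, 9/16]
P^3 =
  A: [17/32, 15/32]
  B: [21/32, 11/32]
P^4 =
  A: [39/64, 25/64]
  B: [35/64, 29/64]
P^5 =
  A: [73/128, 55/128]
  B: [77/128, 51/128]

(P^5)[A -> A] = 73/128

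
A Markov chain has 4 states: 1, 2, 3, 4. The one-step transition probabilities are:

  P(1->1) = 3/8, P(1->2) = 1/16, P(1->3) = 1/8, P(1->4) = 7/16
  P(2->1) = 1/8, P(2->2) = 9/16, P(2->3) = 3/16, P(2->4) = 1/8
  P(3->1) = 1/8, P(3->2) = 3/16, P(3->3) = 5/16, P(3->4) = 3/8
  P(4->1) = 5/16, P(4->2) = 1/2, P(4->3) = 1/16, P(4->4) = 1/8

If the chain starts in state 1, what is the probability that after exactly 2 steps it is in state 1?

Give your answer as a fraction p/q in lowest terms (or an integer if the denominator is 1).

Answer: 77/256

Derivation:
Computing P^2 by repeated multiplication:
P^1 =
  1: [3/8, 1/16, 1/8, 7/16]
  2: [1/8, 9/16, 3/16, 1/8]
  3: [1/8, 3/16, 5/16, 3/8]
  4: [5/16, 1/2, 1/16, 1/8]
P^2 =
  1: [77/256, 77/256, 1/8, 35/128]
  2: [23/128, 27/64, 3/16, 27/128]
  3: [29/128, 23/64, 11/64, 31/128]
  4: [29/128, 3/8, 41/256, 61/256]

(P^2)[1 -> 1] = 77/256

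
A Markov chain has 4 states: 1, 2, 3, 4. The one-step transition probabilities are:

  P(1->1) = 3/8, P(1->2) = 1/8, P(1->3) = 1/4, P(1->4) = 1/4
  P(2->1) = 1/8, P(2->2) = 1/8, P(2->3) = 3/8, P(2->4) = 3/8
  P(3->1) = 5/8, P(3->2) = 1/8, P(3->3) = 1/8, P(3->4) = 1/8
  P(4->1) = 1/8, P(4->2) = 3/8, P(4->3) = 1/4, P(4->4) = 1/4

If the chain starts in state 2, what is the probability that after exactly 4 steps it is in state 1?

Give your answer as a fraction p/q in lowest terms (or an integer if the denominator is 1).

Computing P^4 by repeated multiplication:
P^1 =
  1: [3/8, 1/8, 1/4, 1/4]
  2: [1/8, 1/8, 3/8, 3/8]
  3: [5/8, 1/8, 1/8, 1/8]
  4: [1/8, 3/8, 1/4, 1/4]
P^2 =
  1: [11/32, 3/16, 15/64, 15/64]
  2: [11/32, 7/32, 7/32, 7/32]
  3: [11/32, 5/32, 1/4, 1/4]
  4: [9/32, 3/16, 17/64, 17/64]
P^3 =
  1: [21/64, 47/256, 125/512, 125/512]
  2: [41/128, 23/128, 1/4, 1/4]
  3: [43/128, 3/16, 61/256, 61/256]
  4: [21/64, 49/256, 123/512, 123/512]
P^4 =
  1: [337/1024, 381/2048, 993/4096, 993/4096]
  2: [169/512, 3/16, 247/1024, 247/1024]
  3: [21/64, 189/1024, 499/2048, 499/2048]
  4: [335/1024, 379/2048, 999/4096, 999/4096]

(P^4)[2 -> 1] = 169/512

Answer: 169/512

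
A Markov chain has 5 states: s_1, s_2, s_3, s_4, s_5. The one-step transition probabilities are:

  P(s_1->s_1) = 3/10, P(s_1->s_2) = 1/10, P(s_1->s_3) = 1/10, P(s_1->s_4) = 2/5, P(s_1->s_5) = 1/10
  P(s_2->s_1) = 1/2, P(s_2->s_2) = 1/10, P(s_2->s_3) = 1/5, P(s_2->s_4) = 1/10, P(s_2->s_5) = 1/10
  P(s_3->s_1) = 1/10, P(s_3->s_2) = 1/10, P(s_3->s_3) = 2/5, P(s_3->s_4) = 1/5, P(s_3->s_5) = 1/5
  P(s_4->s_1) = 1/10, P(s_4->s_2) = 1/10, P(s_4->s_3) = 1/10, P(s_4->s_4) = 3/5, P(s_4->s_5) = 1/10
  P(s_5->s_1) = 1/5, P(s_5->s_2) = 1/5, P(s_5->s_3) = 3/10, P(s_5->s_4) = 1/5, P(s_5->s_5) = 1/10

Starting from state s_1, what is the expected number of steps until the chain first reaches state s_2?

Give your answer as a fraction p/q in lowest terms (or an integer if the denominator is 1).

Let h_i = expected steps to first reach s_2 from state i.
Boundary: h_s_2 = 0.
First-step equations for the other states:
  h_s_1 = 1 + 3/10*h_s_1 + 1/10*h_s_2 + 1/10*h_s_3 + 2/5*h_s_4 + 1/10*h_s_5
  h_s_3 = 1 + 1/10*h_s_1 + 1/10*h_s_2 + 2/5*h_s_3 + 1/5*h_s_4 + 1/5*h_s_5
  h_s_4 = 1 + 1/10*h_s_1 + 1/10*h_s_2 + 1/10*h_s_3 + 3/5*h_s_4 + 1/10*h_s_5
  h_s_5 = 1 + 1/5*h_s_1 + 1/5*h_s_2 + 3/10*h_s_3 + 1/5*h_s_4 + 1/10*h_s_5

Substituting h_s_2 = 0 and rearranging gives the linear system (I - Q) h = 1:
  [7/10, -1/10, -2/5, -1/10] . (h_s_1, h_s_3, h_s_4, h_s_5) = 1
  [-1/10, 3/5, -1/5, -1/5] . (h_s_1, h_s_3, h_s_4, h_s_5) = 1
  [-1/10, -1/10, 2/5, -1/10] . (h_s_1, h_s_3, h_s_4, h_s_5) = 1
  [-1/5, -3/10, -1/5, 9/10] . (h_s_1, h_s_3, h_s_4, h_s_5) = 1

Solving yields:
  h_s_1 = 170/19
  h_s_3 = 335/38
  h_s_4 = 170/19
  h_s_5 = 305/38

Starting state is s_1, so the expected hitting time is h_s_1 = 170/19.

Answer: 170/19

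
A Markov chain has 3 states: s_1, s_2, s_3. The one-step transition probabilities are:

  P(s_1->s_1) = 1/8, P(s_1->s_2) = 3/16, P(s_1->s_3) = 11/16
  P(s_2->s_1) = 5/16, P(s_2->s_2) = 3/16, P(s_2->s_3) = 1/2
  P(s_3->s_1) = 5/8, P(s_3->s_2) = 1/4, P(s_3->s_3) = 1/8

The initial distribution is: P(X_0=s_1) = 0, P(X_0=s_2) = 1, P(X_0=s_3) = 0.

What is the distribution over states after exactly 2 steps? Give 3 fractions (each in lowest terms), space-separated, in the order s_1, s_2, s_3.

Propagating the distribution step by step (d_{t+1} = d_t * P):
d_0 = (s_1=0, s_2=1, s_3=0)
  d_1[s_1] = 0*1/8 + 1*5/16 + 0*5/8 = 5/16
  d_1[s_2] = 0*3/16 + 1*3/16 + 0*1/4 = 3/16
  d_1[s_3] = 0*11/16 + 1*1/2 + 0*1/8 = 1/2
d_1 = (s_1=5/16, s_2=3/16, s_3=1/2)
  d_2[s_1] = 5/16*1/8 + 3/16*5/16 + 1/2*5/8 = 105/256
  d_2[s_2] = 5/16*3/16 + 3/16*3/16 + 1/2*1/4 = 7/32
  d_2[s_3] = 5/16*11/16 + 3/16*1/2 + 1/2*1/8 = 95/256
d_2 = (s_1=105/256, s_2=7/32, s_3=95/256)

Answer: 105/256 7/32 95/256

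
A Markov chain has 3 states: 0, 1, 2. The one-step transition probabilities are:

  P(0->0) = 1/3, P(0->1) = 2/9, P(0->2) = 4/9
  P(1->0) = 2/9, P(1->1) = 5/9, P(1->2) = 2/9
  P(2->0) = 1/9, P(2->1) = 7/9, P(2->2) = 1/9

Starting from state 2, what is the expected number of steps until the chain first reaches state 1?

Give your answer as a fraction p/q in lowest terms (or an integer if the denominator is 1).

Answer: 63/44

Derivation:
Let h_i = expected steps to first reach 1 from state i.
Boundary: h_1 = 0.
First-step equations for the other states:
  h_0 = 1 + 1/3*h_0 + 2/9*h_1 + 4/9*h_2
  h_2 = 1 + 1/9*h_0 + 7/9*h_1 + 1/9*h_2

Substituting h_1 = 0 and rearranging gives the linear system (I - Q) h = 1:
  [2/3, -4/9] . (h_0, h_2) = 1
  [-1/9, 8/9] . (h_0, h_2) = 1

Solving yields:
  h_0 = 27/11
  h_2 = 63/44

Starting state is 2, so the expected hitting time is h_2 = 63/44.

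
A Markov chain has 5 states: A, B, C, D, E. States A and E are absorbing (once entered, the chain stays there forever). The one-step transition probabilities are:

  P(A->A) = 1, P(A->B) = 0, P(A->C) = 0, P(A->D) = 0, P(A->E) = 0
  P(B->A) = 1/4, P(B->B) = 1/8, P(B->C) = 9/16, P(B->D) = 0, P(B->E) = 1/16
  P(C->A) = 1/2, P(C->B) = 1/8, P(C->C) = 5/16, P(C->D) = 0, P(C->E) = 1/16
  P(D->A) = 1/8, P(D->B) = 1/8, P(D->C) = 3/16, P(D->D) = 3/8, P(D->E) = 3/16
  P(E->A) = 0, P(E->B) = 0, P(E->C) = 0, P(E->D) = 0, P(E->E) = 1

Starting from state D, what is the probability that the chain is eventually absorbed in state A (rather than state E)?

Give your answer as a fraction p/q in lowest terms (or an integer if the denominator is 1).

Let a_i = P(absorbed in A | start in state i).
Boundary conditions: a_A = 1, a_E = 0.
For each transient state i, a_i = sum_j P(i->j) * a_j:
  a_B = 1/4*a_A + 1/8*a_B + 9/16*a_C + 0*a_D + 1/16*a_E
  a_C = 1/2*a_A + 1/8*a_B + 5/16*a_C + 0*a_D + 1/16*a_E
  a_D = 1/8*a_A + 1/8*a_B + 3/16*a_C + 3/8*a_D + 3/16*a_E

Substituting a_A = 1 and a_E = 0, rearrange to (I - Q) a = r where r[i] = P(i -> A):
  [7/8, -9/16, 0] . (a_B, a_C, a_D) = 1/4
  [-1/8, 11/16, 0] . (a_B, a_C, a_D) = 1/2
  [-1/8, -3/16, 5/8] . (a_B, a_C, a_D) = 1/8

Solving yields:
  a_B = 29/34
  a_C = 15/17
  a_D = 54/85

Starting state is D, so the absorption probability is a_D = 54/85.

Answer: 54/85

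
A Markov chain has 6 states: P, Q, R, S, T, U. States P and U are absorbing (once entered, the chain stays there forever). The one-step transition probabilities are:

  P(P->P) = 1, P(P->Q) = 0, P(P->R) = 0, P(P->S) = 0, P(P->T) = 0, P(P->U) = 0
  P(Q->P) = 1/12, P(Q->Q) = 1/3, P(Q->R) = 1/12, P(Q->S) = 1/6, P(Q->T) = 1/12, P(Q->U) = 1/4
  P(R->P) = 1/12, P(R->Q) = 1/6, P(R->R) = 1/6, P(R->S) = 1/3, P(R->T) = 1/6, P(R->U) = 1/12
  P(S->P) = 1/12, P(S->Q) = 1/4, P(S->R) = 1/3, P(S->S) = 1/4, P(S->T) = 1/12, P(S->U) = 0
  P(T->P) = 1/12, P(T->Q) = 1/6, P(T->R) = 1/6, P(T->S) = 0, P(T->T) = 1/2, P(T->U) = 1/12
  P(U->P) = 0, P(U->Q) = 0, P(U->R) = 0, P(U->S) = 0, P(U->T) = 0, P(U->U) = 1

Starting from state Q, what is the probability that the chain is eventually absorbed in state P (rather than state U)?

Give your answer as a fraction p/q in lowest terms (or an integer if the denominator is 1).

Answer: 50/141

Derivation:
Let a_i = P(absorbed in P | start in state i).
Boundary conditions: a_P = 1, a_U = 0.
For each transient state i, a_i = sum_j P(i->j) * a_j:
  a_Q = 1/12*a_P + 1/3*a_Q + 1/12*a_R + 1/6*a_S + 1/12*a_T + 1/4*a_U
  a_R = 1/12*a_P + 1/6*a_Q + 1/6*a_R + 1/3*a_S + 1/6*a_T + 1/12*a_U
  a_S = 1/12*a_P + 1/4*a_Q + 1/3*a_R + 1/4*a_S + 1/12*a_T + 0*a_U
  a_T = 1/12*a_P + 1/6*a_Q + 1/6*a_R + 0*a_S + 1/2*a_T + 1/12*a_U

Substituting a_P = 1 and a_U = 0, rearrange to (I - Q) a = r where r[i] = P(i -> P):
  [2/3, -1/12, -1/6, -1/12] . (a_Q, a_R, a_S, a_T) = 1/12
  [-1/6, 5/6, -1/3, -1/6] . (a_Q, a_R, a_S, a_T) = 1/12
  [-1/4, -1/3, 3/4, -1/12] . (a_Q, a_R, a_S, a_T) = 1/12
  [-1/6, -1/6, 0, 1/2] . (a_Q, a_R, a_S, a_T) = 1/12

Solving yields:
  a_Q = 50/141
  a_R = 253/564
  a_S = 269/564
  a_T = 245/564

Starting state is Q, so the absorption probability is a_Q = 50/141.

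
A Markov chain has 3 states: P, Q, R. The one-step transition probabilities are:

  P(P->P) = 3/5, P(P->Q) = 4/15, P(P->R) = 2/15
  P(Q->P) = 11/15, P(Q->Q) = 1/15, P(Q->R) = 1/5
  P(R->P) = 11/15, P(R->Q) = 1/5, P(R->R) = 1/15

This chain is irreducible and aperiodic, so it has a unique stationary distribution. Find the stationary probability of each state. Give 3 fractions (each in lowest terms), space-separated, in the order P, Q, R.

Answer: 11/17 62/289 40/289

Derivation:
The stationary distribution satisfies pi = pi * P, i.e.:
  pi_P = 3/5*pi_P + 11/15*pi_Q + 11/15*pi_R
  pi_Q = 4/15*pi_P + 1/15*pi_Q + 1/5*pi_R
  pi_R = 2/15*pi_P + 1/5*pi_Q + 1/15*pi_R
with normalization: pi_P + pi_Q + pi_R = 1.

Using the first 2 balance equations plus normalization, the linear system A*pi = b is:
  [-2/5, 11/15, 11/15] . pi = 0
  [4/15, -14/15, 1/5] . pi = 0
  [1, 1, 1] . pi = 1

Solving yields:
  pi_P = 11/17
  pi_Q = 62/289
  pi_R = 40/289

Verification (pi * P):
  11/17*3/5 + 62/289*11/15 + 40/289*11/15 = 11/17 = pi_P  (ok)
  11/17*4/15 + 62/289*1/15 + 40/289*1/5 = 62/289 = pi_Q  (ok)
  11/17*2/15 + 62/289*1/5 + 40/289*1/15 = 40/289 = pi_R  (ok)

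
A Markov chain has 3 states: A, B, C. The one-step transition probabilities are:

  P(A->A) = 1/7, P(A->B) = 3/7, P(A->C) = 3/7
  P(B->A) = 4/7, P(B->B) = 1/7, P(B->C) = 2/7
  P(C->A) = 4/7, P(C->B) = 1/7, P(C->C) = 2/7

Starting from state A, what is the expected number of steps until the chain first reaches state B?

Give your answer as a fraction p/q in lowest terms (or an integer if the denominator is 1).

Let h_i = expected steps to first reach B from state i.
Boundary: h_B = 0.
First-step equations for the other states:
  h_A = 1 + 1/7*h_A + 3/7*h_B + 3/7*h_C
  h_C = 1 + 4/7*h_A + 1/7*h_B + 2/7*h_C

Substituting h_B = 0 and rearranging gives the linear system (I - Q) h = 1:
  [6/7, -3/7] . (h_A, h_C) = 1
  [-4/7, 5/7] . (h_A, h_C) = 1

Solving yields:
  h_A = 28/9
  h_C = 35/9

Starting state is A, so the expected hitting time is h_A = 28/9.

Answer: 28/9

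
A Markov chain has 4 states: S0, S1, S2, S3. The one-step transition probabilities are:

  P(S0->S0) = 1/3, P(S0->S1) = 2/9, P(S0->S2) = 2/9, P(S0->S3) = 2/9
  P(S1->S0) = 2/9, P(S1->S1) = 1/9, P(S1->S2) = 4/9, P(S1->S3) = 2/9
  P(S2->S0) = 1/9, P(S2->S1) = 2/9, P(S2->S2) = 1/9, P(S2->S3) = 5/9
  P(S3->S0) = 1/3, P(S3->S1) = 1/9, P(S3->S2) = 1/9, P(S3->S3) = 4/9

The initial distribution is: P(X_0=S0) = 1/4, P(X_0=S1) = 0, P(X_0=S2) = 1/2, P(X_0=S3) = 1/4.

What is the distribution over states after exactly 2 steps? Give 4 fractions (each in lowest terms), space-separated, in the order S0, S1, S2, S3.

Answer: 91/324 49/324 65/324 119/324

Derivation:
Propagating the distribution step by step (d_{t+1} = d_t * P):
d_0 = (S0=1/4, S1=0, S2=1/2, S3=1/4)
  d_1[S0] = 1/4*1/3 + 0*2/9 + 1/2*1/9 + 1/4*1/3 = 2/9
  d_1[S1] = 1/4*2/9 + 0*1/9 + 1/2*2/9 + 1/4*1/9 = 7/36
  d_1[S2] = 1/4*2/9 + 0*4/9 + 1/2*1/9 + 1/4*1/9 = 5/36
  d_1[S3] = 1/4*2/9 + 0*2/9 + 1/2*5/9 + 1/4*4/9 = 4/9
d_1 = (S0=2/9, S1=7/36, S2=5/36, S3=4/9)
  d_2[S0] = 2/9*1/3 + 7/36*2/9 + 5/36*1/9 + 4/9*1/3 = 91/324
  d_2[S1] = 2/9*2/9 + 7/36*1/9 + 5/36*2/9 + 4/9*1/9 = 49/324
  d_2[S2] = 2/9*2/9 + 7/36*4/9 + 5/36*1/9 + 4/9*1/9 = 65/324
  d_2[S3] = 2/9*2/9 + 7/36*2/9 + 5/36*5/9 + 4/9*4/9 = 119/324
d_2 = (S0=91/324, S1=49/324, S2=65/324, S3=119/324)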